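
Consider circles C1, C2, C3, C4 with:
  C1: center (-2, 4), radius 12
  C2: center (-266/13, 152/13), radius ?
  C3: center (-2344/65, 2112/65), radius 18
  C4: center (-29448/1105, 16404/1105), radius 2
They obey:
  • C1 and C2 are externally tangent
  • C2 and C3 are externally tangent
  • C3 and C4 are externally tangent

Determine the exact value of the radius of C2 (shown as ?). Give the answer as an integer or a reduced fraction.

8

1. [ext C1·C2]  r_C2² + 24r_C2 − 256 = 0  ⇒  r_C2 = 8 (r>0 drops 1)
2. [ext C2·C3]  r_C2² + 36r_C2 − 352 = 0  ⇒  r_C2 = 8 (r>0 drops 1)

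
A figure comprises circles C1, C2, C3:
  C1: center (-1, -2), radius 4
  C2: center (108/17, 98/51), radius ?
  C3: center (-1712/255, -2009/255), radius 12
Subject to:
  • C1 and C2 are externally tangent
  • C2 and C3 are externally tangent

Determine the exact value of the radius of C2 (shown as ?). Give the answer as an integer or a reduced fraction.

1. [ext C1·C2]  r_C2² + 8r_C2 − 481/9 = 0  ⇒  r_C2 = 13/3 (r>0 drops 1)
2. [ext C2·C3]  r_C2² + 24r_C2 − 1105/9 = 0  ⇒  r_C2 = 13/3 (r>0 drops 1)

13/3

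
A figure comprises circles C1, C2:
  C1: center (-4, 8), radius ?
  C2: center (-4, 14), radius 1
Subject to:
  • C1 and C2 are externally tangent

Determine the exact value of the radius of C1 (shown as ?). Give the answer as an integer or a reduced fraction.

5

1. [ext C1·C2]  r_C1² + 2r_C1 − 35 = 0  ⇒  r_C1 = 5 (r>0 drops 1)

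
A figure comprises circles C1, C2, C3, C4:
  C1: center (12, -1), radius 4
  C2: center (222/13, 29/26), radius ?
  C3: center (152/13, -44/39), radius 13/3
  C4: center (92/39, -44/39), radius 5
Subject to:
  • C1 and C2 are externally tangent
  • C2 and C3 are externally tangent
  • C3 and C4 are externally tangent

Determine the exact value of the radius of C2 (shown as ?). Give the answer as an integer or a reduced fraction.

3/2

1. [ext C1·C2]  r_C2² + 8r_C2 − 57/4 = 0  ⇒  r_C2 = 3/2 (r>0 drops 1)
2. [ext C2·C3]  r_C2² + (26/3)r_C2 − 61/4 = 0  ⇒  r_C2 = 3/2 (r>0 drops 1)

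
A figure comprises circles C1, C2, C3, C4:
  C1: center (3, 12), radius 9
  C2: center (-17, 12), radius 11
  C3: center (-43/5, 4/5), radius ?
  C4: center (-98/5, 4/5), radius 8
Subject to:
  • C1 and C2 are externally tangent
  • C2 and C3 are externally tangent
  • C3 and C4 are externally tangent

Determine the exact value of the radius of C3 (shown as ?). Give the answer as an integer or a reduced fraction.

3

1. [ext C2·C3]  r_C3² + 22r_C3 − 75 = 0  ⇒  r_C3 = 3 (r>0 drops 1)
2. [ext C3·C4]  r_C3² + 16r_C3 − 57 = 0  ⇒  r_C3 = 3 (r>0 drops 1)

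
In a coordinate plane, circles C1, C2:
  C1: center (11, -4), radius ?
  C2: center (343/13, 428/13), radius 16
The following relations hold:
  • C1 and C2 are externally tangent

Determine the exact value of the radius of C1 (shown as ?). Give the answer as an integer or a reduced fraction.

1. [ext C1·C2]  r_C1² + 32r_C1 − 1344 = 0  ⇒  r_C1 = 24 (r>0 drops 1)

24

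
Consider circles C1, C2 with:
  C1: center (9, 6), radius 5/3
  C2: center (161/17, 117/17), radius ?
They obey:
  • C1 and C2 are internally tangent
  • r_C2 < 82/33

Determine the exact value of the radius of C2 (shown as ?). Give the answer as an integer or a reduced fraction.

1. [int C1,C2]  r_C2² − (10/3)r_C2 + 16/9 = 0  ⇒  r_C2 = 2/3 or 8/3
2. given r_C2 < 82/33: keep 2/3

2/3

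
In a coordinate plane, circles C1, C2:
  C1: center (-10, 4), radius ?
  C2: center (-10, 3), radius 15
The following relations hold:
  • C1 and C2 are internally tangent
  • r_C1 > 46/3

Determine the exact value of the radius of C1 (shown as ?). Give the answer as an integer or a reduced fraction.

1. [int C1,C2]  r_C1² − 30r_C1 + 224 = 0  ⇒  r_C1 = 14 or 16
2. given r_C1 > 46/3: keep 16

16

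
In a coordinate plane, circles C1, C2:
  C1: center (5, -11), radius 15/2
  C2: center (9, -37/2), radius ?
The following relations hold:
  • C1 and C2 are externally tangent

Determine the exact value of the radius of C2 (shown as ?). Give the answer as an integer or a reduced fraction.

1. [ext C1·C2]  r_C2² + 15r_C2 − 16 = 0  ⇒  r_C2 = 1 (r>0 drops 1)

1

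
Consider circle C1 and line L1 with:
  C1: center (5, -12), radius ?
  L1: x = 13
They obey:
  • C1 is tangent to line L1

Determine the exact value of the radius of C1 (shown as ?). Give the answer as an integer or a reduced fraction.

8

1. [C1‖L1]  r_C1² − 64 = 0  ⇒  r_C1 = 8 (r>0 drops 1)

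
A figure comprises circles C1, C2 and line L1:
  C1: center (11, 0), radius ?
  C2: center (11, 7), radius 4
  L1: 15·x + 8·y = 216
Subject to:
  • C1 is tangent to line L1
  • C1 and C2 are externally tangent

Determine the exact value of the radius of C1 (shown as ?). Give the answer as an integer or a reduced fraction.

1. [C1‖L1]  r_C1² − 9 = 0  ⇒  r_C1 = 3 (r>0 drops 1)
2. [ext C1·C2]  r_C1² + 8r_C1 − 33 = 0  ⇒  r_C1 = 3 (r>0 drops 1)

3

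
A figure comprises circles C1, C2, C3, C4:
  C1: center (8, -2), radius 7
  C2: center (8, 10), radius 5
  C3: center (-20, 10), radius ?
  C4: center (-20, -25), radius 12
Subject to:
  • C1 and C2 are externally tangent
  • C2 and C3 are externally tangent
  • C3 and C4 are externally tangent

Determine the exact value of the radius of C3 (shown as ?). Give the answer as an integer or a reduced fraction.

1. [ext C2·C3]  r_C3² + 10r_C3 − 759 = 0  ⇒  r_C3 = 23 (r>0 drops 1)
2. [ext C3·C4]  r_C3² + 24r_C3 − 1081 = 0  ⇒  r_C3 = 23 (r>0 drops 1)

23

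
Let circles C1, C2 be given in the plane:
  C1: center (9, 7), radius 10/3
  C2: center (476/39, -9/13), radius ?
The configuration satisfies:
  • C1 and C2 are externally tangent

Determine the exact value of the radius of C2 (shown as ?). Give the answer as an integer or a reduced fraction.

1. [ext C1·C2]  r_C2² + (20/3)r_C2 − 175/3 = 0  ⇒  r_C2 = 5 (r>0 drops 1)

5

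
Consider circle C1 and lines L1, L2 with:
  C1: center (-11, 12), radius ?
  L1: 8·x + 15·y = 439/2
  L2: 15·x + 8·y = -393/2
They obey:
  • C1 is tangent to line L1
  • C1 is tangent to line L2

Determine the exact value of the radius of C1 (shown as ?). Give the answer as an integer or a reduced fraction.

15/2

1. [C1‖L1]  r_C1² − 225/4 = 0  ⇒  r_C1 = 15/2 (r>0 drops 1)
2. [C1‖L2]  r_C1² − 225/4 = 0  ⇒  r_C1 = 15/2 (r>0 drops 1)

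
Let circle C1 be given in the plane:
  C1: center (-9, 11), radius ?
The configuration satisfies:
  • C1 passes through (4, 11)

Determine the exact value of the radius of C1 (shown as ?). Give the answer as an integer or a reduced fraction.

1. [C1∋P]  r_C1² − 169 = 0  ⇒  r_C1 = 13 (r>0 drops 1)

13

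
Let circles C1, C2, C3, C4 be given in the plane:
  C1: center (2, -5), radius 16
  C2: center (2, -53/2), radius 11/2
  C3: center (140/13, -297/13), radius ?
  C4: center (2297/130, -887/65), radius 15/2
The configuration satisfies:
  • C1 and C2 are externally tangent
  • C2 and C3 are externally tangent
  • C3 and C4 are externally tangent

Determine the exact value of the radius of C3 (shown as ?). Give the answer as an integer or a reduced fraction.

1. [ext C2·C3]  r_C3² + 11r_C3 − 60 = 0  ⇒  r_C3 = 4 (r>0 drops 1)
2. [ext C3·C4]  r_C3² + 15r_C3 − 76 = 0  ⇒  r_C3 = 4 (r>0 drops 1)

4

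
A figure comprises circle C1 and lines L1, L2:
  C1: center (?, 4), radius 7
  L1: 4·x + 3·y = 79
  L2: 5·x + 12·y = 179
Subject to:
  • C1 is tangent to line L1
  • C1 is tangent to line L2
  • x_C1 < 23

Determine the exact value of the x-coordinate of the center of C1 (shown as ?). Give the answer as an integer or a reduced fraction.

1. [C1‖L1]  x_C1² − (67/2)x_C1 + 204 = 0  ⇒  x_C1 = 8 or 51/2
2. [C1‖L2]  x_C1² − (262/5)x_C1 + 1776/5 = 0  ⇒  x_C1 = 8 or 222/5

8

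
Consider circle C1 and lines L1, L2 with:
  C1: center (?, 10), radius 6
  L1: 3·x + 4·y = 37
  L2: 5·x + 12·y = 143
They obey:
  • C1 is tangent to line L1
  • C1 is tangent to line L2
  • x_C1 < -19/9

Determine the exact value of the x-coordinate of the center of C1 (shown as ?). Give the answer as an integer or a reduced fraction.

1. [C1‖L1]  x_C1² + 2x_C1 − 99 = 0  ⇒  x_C1 = -11 or 9
2. [C1‖L2]  x_C1² − (46/5)x_C1 − 1111/5 = 0  ⇒  x_C1 = -11 or 101/5

-11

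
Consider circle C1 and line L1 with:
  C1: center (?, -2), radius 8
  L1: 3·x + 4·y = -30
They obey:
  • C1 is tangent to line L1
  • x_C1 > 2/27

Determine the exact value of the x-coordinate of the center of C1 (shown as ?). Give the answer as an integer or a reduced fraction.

1. [C1‖L1]  x_C1² + (44/3)x_C1 − 124 = 0  ⇒  x_C1 = -62/3 or 6
2. given x_C1 > 2/27: keep 6

6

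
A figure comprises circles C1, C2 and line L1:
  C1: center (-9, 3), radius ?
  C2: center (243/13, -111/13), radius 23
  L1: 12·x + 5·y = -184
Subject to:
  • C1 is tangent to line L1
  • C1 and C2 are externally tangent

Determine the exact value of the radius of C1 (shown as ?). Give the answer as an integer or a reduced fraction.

1. [C1‖L1]  r_C1² − 49 = 0  ⇒  r_C1 = 7 (r>0 drops 1)
2. [ext C1·C2]  r_C1² + 46r_C1 − 371 = 0  ⇒  r_C1 = 7 (r>0 drops 1)

7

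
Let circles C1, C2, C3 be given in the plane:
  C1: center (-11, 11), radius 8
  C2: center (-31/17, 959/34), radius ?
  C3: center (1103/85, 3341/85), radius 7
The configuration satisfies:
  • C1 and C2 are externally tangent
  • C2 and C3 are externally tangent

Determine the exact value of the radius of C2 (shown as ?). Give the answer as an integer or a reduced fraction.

1. [ext C1·C2]  r_C2² + 16r_C2 − 1265/4 = 0  ⇒  r_C2 = 23/2 (r>0 drops 1)
2. [ext C2·C3]  r_C2² + 14r_C2 − 1173/4 = 0  ⇒  r_C2 = 23/2 (r>0 drops 1)

23/2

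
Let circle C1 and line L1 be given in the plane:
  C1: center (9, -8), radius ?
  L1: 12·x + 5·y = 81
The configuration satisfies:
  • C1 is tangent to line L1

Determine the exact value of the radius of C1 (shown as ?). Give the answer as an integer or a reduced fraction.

1

1. [C1‖L1]  r_C1² − 1 = 0  ⇒  r_C1 = 1 (r>0 drops 1)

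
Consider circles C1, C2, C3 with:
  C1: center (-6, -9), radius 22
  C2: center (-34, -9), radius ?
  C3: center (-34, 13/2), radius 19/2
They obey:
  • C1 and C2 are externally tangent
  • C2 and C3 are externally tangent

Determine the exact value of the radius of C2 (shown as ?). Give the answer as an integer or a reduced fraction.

6

1. [ext C1·C2]  r_C2² + 44r_C2 − 300 = 0  ⇒  r_C2 = 6 (r>0 drops 1)
2. [ext C2·C3]  r_C2² + 19r_C2 − 150 = 0  ⇒  r_C2 = 6 (r>0 drops 1)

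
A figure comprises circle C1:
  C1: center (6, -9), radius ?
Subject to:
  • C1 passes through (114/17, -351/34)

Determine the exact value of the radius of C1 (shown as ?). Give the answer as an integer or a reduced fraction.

3/2

1. [C1∋P]  r_C1² − 9/4 = 0  ⇒  r_C1 = 3/2 (r>0 drops 1)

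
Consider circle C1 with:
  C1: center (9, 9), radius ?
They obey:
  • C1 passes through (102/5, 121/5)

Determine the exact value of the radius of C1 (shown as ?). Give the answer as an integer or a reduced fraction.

19

1. [C1∋P]  r_C1² − 361 = 0  ⇒  r_C1 = 19 (r>0 drops 1)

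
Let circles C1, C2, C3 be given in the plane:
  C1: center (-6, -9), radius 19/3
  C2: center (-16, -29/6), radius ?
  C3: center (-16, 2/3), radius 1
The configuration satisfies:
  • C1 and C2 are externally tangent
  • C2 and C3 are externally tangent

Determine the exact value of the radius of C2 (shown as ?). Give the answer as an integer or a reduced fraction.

1. [ext C1·C2]  r_C2² + (38/3)r_C2 − 309/4 = 0  ⇒  r_C2 = 9/2 (r>0 drops 1)
2. [ext C2·C3]  r_C2² + 2r_C2 − 117/4 = 0  ⇒  r_C2 = 9/2 (r>0 drops 1)

9/2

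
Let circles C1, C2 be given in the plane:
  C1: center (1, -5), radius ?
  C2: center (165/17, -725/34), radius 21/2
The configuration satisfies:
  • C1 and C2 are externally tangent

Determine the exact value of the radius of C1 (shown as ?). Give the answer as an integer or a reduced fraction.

8

1. [ext C1·C2]  r_C1² + 21r_C1 − 232 = 0  ⇒  r_C1 = 8 (r>0 drops 1)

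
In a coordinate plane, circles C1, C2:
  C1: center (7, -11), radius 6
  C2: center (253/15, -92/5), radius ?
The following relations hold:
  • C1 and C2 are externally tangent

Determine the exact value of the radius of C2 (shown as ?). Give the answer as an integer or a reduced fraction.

1. [ext C1·C2]  r_C2² + 12r_C2 − 1045/9 = 0  ⇒  r_C2 = 19/3 (r>0 drops 1)

19/3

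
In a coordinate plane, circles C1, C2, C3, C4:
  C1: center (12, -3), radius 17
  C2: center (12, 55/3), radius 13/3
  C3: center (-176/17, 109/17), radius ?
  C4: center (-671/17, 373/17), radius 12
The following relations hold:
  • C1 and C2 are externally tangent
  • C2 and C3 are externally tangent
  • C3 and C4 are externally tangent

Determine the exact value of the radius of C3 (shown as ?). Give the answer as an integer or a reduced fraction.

1. [ext C2·C3]  r_C3² + (26/3)r_C3 − 623 = 0  ⇒  r_C3 = 21 (r>0 drops 1)
2. [ext C3·C4]  r_C3² + 24r_C3 − 945 = 0  ⇒  r_C3 = 21 (r>0 drops 1)

21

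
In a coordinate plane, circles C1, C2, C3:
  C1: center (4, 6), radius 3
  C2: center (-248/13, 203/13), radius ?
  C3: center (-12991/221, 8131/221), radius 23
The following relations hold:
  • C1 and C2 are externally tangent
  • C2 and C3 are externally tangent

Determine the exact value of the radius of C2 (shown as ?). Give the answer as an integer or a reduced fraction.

1. [ext C1·C2]  r_C2² + 6r_C2 − 616 = 0  ⇒  r_C2 = 22 (r>0 drops 1)
2. [ext C2·C3]  r_C2² + 46r_C2 − 1496 = 0  ⇒  r_C2 = 22 (r>0 drops 1)

22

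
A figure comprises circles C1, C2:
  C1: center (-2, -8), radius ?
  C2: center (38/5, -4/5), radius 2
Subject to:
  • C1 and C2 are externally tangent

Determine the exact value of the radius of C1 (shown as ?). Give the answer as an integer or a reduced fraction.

1. [ext C1·C2]  r_C1² + 4r_C1 − 140 = 0  ⇒  r_C1 = 10 (r>0 drops 1)

10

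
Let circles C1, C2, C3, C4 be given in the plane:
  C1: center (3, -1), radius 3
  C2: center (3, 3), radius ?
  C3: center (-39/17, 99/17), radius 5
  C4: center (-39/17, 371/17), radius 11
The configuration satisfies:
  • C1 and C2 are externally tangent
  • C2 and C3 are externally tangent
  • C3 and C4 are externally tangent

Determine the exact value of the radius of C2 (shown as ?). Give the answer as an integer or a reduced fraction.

1

1. [ext C1·C2]  r_C2² + 6r_C2 − 7 = 0  ⇒  r_C2 = 1 (r>0 drops 1)
2. [ext C2·C3]  r_C2² + 10r_C2 − 11 = 0  ⇒  r_C2 = 1 (r>0 drops 1)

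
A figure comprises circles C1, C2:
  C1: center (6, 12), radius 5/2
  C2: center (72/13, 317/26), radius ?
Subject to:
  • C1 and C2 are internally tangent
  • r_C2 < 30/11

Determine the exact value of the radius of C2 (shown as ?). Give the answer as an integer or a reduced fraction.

1. [int C1,C2]  r_C2² − 5r_C2 + 6 = 0  ⇒  r_C2 = 2 or 3
2. given r_C2 < 30/11: keep 2

2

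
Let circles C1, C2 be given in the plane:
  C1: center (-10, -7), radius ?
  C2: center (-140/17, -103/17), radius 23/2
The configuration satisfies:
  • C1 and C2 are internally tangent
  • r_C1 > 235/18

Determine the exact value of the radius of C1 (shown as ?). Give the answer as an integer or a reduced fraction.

1. [int C1,C2]  r_C1² − 23r_C1 + 513/4 = 0  ⇒  r_C1 = 19/2 or 27/2
2. given r_C1 > 235/18: keep 27/2

27/2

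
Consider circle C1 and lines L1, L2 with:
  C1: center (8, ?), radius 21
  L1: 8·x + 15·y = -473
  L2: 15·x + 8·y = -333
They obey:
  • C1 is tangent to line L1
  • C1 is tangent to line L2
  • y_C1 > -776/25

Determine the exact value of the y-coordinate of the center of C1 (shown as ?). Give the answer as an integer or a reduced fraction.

-12

1. [C1‖L1]  y_C1² + (358/5)y_C1 + 3576/5 = 0  ⇒  y_C1 = -298/5 or -12
2. [C1‖L2]  y_C1² + (453/4)y_C1 + 1215 = 0  ⇒  y_C1 = -405/4 or -12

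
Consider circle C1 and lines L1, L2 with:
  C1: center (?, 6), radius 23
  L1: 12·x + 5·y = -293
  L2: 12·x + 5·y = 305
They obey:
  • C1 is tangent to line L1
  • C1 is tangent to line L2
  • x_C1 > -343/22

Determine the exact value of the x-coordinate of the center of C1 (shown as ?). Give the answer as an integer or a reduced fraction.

1. [C1‖L1]  x_C1² + (323/6)x_C1 + 311/3 = 0  ⇒  x_C1 = -311/6 or -2
2. [C1‖L2]  x_C1² − (275/6)x_C1 − 287/3 = 0  ⇒  x_C1 = -2 or 287/6

-2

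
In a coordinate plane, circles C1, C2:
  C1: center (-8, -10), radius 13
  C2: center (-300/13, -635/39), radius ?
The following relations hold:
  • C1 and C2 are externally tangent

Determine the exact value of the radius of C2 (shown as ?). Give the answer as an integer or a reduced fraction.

1. [ext C1·C2]  r_C2² + 26r_C2 − 880/9 = 0  ⇒  r_C2 = 10/3 (r>0 drops 1)

10/3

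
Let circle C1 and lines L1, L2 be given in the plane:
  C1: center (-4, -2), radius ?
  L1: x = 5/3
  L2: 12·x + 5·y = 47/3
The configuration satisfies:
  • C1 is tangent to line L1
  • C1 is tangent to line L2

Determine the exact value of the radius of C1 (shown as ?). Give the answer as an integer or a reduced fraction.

1. [C1‖L1]  r_C1² − 289/9 = 0  ⇒  r_C1 = 17/3 (r>0 drops 1)
2. [C1‖L2]  r_C1² − 289/9 = 0  ⇒  r_C1 = 17/3 (r>0 drops 1)

17/3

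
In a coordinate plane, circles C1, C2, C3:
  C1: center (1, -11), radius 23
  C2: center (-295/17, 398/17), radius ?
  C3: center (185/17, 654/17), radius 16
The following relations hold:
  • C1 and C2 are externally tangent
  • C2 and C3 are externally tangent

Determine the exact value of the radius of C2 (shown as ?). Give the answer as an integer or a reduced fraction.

16

1. [ext C1·C2]  r_C2² + 46r_C2 − 992 = 0  ⇒  r_C2 = 16 (r>0 drops 1)
2. [ext C2·C3]  r_C2² + 32r_C2 − 768 = 0  ⇒  r_C2 = 16 (r>0 drops 1)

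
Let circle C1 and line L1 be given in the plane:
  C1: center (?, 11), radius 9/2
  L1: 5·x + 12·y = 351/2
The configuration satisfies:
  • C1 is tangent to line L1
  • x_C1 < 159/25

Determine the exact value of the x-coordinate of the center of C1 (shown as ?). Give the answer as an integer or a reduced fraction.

1. [C1‖L1]  x_C1² − (87/5)x_C1 − 306/5 = 0  ⇒  x_C1 = -3 or 102/5
2. given x_C1 < 159/25: keep -3

-3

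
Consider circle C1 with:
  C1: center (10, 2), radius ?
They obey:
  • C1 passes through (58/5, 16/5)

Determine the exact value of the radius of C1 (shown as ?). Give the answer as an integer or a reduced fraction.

2

1. [C1∋P]  r_C1² − 4 = 0  ⇒  r_C1 = 2 (r>0 drops 1)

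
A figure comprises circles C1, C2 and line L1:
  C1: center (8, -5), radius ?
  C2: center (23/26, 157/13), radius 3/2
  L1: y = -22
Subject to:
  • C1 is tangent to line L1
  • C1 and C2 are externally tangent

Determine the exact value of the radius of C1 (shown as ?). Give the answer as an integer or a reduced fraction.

1. [C1‖L1]  r_C1² − 289 = 0  ⇒  r_C1 = 17 (r>0 drops 1)
2. [ext C1·C2]  r_C1² + 3r_C1 − 340 = 0  ⇒  r_C1 = 17 (r>0 drops 1)

17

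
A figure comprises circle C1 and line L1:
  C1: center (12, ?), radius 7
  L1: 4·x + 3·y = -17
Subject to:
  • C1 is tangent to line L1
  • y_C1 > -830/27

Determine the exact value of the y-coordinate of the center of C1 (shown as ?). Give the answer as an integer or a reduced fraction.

1. [C1‖L1]  y_C1² + (130/3)y_C1 + 1000/3 = 0  ⇒  y_C1 = -100/3 or -10
2. given y_C1 > -830/27: keep -10

-10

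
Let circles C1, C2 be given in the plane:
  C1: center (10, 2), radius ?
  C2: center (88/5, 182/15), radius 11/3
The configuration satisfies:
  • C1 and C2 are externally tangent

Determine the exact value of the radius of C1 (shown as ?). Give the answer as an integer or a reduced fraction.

1. [ext C1·C2]  r_C1² + (22/3)r_C1 − 147 = 0  ⇒  r_C1 = 9 (r>0 drops 1)

9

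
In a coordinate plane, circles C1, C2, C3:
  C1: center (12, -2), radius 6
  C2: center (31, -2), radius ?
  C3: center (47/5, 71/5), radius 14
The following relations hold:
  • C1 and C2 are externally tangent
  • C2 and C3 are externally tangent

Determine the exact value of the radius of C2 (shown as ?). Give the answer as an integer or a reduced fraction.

1. [ext C1·C2]  r_C2² + 12r_C2 − 325 = 0  ⇒  r_C2 = 13 (r>0 drops 1)
2. [ext C2·C3]  r_C2² + 28r_C2 − 533 = 0  ⇒  r_C2 = 13 (r>0 drops 1)

13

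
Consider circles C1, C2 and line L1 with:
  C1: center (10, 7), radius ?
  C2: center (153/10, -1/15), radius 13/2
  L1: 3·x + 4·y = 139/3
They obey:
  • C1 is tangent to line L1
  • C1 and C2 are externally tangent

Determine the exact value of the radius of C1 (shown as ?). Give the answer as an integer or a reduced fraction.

7/3

1. [C1‖L1]  r_C1² − 49/9 = 0  ⇒  r_C1 = 7/3 (r>0 drops 1)
2. [ext C1·C2]  r_C1² + 13r_C1 − 322/9 = 0  ⇒  r_C1 = 7/3 (r>0 drops 1)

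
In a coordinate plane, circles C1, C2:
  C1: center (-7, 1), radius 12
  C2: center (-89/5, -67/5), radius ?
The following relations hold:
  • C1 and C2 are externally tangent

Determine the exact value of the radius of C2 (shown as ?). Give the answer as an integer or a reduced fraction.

6

1. [ext C1·C2]  r_C2² + 24r_C2 − 180 = 0  ⇒  r_C2 = 6 (r>0 drops 1)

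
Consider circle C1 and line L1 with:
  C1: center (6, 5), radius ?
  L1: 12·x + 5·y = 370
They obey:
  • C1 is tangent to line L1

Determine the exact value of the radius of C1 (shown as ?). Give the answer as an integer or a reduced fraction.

21

1. [C1‖L1]  r_C1² − 441 = 0  ⇒  r_C1 = 21 (r>0 drops 1)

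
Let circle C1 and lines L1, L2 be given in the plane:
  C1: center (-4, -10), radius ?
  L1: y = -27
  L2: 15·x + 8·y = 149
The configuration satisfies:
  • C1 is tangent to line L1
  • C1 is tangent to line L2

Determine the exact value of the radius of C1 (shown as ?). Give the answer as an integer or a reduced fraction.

17

1. [C1‖L1]  r_C1² − 289 = 0  ⇒  r_C1 = 17 (r>0 drops 1)
2. [C1‖L2]  r_C1² − 289 = 0  ⇒  r_C1 = 17 (r>0 drops 1)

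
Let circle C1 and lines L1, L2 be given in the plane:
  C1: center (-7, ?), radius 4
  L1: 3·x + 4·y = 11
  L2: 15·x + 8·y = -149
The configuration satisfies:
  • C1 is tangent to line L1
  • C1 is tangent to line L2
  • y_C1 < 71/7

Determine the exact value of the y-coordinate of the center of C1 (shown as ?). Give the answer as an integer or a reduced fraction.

3

1. [C1‖L1]  y_C1² − 16y_C1 + 39 = 0  ⇒  y_C1 = 3 or 13
2. [C1‖L2]  y_C1² + 11y_C1 − 42 = 0  ⇒  y_C1 = -14 or 3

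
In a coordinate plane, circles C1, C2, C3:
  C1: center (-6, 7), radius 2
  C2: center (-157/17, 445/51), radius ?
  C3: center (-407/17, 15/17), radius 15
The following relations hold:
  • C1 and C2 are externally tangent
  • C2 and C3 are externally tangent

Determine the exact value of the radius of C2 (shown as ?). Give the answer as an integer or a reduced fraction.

1. [ext C1·C2]  r_C2² + 4r_C2 − 85/9 = 0  ⇒  r_C2 = 5/3 (r>0 drops 1)
2. [ext C2·C3]  r_C2² + 30r_C2 − 475/9 = 0  ⇒  r_C2 = 5/3 (r>0 drops 1)

5/3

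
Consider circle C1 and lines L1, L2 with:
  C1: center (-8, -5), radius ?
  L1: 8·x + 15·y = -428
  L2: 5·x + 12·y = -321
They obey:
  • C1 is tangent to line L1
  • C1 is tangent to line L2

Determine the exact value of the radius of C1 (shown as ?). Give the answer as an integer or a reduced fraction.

17

1. [C1‖L1]  r_C1² − 289 = 0  ⇒  r_C1 = 17 (r>0 drops 1)
2. [C1‖L2]  r_C1² − 289 = 0  ⇒  r_C1 = 17 (r>0 drops 1)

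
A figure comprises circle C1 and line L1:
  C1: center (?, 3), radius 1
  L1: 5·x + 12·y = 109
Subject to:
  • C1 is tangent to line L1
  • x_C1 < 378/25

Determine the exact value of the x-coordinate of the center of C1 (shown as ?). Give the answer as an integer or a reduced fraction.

1. [C1‖L1]  x_C1² − (146/5)x_C1 + 1032/5 = 0  ⇒  x_C1 = 12 or 86/5
2. given x_C1 < 378/25: keep 12

12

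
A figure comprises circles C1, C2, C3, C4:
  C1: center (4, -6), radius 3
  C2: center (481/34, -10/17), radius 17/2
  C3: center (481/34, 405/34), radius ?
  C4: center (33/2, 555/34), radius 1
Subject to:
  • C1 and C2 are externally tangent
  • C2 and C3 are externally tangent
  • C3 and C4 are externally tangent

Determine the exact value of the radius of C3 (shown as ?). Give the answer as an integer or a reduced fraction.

4

1. [ext C2·C3]  r_C3² + 17r_C3 − 84 = 0  ⇒  r_C3 = 4 (r>0 drops 1)
2. [ext C3·C4]  r_C3² + 2r_C3 − 24 = 0  ⇒  r_C3 = 4 (r>0 drops 1)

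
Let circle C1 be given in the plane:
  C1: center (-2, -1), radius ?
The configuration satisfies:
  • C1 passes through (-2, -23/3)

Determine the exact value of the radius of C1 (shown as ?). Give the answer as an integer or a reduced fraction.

1. [C1∋P]  r_C1² − 400/9 = 0  ⇒  r_C1 = 20/3 (r>0 drops 1)

20/3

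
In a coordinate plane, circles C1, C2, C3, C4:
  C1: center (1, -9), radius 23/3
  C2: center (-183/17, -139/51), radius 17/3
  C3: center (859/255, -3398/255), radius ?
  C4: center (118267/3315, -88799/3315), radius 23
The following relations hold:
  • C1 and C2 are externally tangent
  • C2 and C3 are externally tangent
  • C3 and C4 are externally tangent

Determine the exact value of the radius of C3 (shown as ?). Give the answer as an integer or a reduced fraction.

1. [ext C2·C3]  r_C3² + (34/3)r_C3 − 280 = 0  ⇒  r_C3 = 12 (r>0 drops 1)
2. [ext C3·C4]  r_C3² + 46r_C3 − 696 = 0  ⇒  r_C3 = 12 (r>0 drops 1)

12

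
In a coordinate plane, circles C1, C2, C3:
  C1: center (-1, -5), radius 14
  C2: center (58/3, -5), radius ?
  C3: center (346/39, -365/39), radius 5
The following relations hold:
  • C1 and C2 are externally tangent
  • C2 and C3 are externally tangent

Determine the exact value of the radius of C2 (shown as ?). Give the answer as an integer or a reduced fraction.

1. [ext C1·C2]  r_C2² + 28r_C2 − 1957/9 = 0  ⇒  r_C2 = 19/3 (r>0 drops 1)
2. [ext C2·C3]  r_C2² + 10r_C2 − 931/9 = 0  ⇒  r_C2 = 19/3 (r>0 drops 1)

19/3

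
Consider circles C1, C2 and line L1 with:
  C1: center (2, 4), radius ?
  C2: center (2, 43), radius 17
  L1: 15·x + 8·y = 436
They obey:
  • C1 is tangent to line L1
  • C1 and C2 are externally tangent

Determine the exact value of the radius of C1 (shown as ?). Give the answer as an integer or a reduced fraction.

22

1. [C1‖L1]  r_C1² − 484 = 0  ⇒  r_C1 = 22 (r>0 drops 1)
2. [ext C1·C2]  r_C1² + 34r_C1 − 1232 = 0  ⇒  r_C1 = 22 (r>0 drops 1)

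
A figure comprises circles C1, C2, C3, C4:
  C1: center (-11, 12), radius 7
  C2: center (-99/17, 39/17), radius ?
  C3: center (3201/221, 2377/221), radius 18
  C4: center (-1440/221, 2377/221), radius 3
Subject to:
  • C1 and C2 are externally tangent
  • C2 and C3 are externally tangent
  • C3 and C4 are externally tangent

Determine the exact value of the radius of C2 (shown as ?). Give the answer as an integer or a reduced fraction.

4

1. [ext C1·C2]  r_C2² + 14r_C2 − 72 = 0  ⇒  r_C2 = 4 (r>0 drops 1)
2. [ext C2·C3]  r_C2² + 36r_C2 − 160 = 0  ⇒  r_C2 = 4 (r>0 drops 1)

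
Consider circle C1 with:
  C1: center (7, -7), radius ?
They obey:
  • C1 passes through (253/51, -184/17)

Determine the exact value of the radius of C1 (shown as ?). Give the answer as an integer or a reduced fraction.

13/3

1. [C1∋P]  r_C1² − 169/9 = 0  ⇒  r_C1 = 13/3 (r>0 drops 1)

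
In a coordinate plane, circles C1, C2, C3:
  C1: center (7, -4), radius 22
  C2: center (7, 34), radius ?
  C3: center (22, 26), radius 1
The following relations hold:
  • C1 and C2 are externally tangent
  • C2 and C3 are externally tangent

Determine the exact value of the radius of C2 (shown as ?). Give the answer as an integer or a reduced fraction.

16

1. [ext C1·C2]  r_C2² + 44r_C2 − 960 = 0  ⇒  r_C2 = 16 (r>0 drops 1)
2. [ext C2·C3]  r_C2² + 2r_C2 − 288 = 0  ⇒  r_C2 = 16 (r>0 drops 1)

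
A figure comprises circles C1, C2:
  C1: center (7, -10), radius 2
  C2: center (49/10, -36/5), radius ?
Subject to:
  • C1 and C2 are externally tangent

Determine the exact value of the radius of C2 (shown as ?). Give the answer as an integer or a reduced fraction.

1. [ext C1·C2]  r_C2² + 4r_C2 − 33/4 = 0  ⇒  r_C2 = 3/2 (r>0 drops 1)

3/2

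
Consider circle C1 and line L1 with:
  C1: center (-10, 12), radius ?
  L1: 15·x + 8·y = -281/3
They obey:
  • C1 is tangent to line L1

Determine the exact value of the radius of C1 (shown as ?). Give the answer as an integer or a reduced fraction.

1. [C1‖L1]  r_C1² − 49/9 = 0  ⇒  r_C1 = 7/3 (r>0 drops 1)

7/3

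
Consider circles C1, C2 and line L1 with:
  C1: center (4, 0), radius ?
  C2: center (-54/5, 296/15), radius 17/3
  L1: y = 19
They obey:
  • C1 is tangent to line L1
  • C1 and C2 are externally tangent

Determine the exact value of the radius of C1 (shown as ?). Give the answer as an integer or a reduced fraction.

1. [C1‖L1]  r_C1² − 361 = 0  ⇒  r_C1 = 19 (r>0 drops 1)
2. [ext C1·C2]  r_C1² + (34/3)r_C1 − 1729/3 = 0  ⇒  r_C1 = 19 (r>0 drops 1)

19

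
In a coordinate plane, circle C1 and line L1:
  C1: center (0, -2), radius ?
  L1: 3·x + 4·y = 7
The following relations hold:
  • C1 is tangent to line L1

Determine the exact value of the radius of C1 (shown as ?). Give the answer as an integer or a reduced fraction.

1. [C1‖L1]  r_C1² − 9 = 0  ⇒  r_C1 = 3 (r>0 drops 1)

3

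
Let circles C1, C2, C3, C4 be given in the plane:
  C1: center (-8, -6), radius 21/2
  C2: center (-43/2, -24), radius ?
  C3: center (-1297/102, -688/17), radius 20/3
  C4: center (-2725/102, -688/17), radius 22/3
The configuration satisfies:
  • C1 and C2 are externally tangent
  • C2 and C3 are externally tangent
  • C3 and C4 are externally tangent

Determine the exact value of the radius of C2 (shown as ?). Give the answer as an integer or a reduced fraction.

1. [ext C1·C2]  r_C2² + 21r_C2 − 396 = 0  ⇒  r_C2 = 12 (r>0 drops 1)
2. [ext C2·C3]  r_C2² + (40/3)r_C2 − 304 = 0  ⇒  r_C2 = 12 (r>0 drops 1)

12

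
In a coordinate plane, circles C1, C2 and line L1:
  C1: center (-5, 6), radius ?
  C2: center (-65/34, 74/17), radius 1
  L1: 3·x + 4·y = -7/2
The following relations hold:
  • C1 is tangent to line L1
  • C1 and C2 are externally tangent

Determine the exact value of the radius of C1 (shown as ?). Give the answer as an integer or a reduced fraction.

1. [C1‖L1]  r_C1² − 25/4 = 0  ⇒  r_C1 = 5/2 (r>0 drops 1)
2. [ext C1·C2]  r_C1² + 2r_C1 − 45/4 = 0  ⇒  r_C1 = 5/2 (r>0 drops 1)

5/2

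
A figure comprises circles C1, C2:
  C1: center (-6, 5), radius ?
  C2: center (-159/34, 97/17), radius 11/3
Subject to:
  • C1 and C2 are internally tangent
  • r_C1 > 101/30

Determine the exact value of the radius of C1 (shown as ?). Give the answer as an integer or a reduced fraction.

31/6

1. [int C1,C2]  r_C1² − (22/3)r_C1 + 403/36 = 0  ⇒  r_C1 = 13/6 or 31/6
2. given r_C1 > 101/30: keep 31/6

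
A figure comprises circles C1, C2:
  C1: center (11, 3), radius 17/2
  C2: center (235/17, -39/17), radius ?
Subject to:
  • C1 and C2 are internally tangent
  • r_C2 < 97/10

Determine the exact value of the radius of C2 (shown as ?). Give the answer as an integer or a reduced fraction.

5/2

1. [int C1,C2]  r_C2² − 17r_C2 + 145/4 = 0  ⇒  r_C2 = 5/2 or 29/2
2. given r_C2 < 97/10: keep 5/2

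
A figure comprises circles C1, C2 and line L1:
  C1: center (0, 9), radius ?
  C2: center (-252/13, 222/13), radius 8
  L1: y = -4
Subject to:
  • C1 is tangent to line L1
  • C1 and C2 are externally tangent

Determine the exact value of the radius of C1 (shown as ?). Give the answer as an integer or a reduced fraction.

1. [C1‖L1]  r_C1² − 169 = 0  ⇒  r_C1 = 13 (r>0 drops 1)
2. [ext C1·C2]  r_C1² + 16r_C1 − 377 = 0  ⇒  r_C1 = 13 (r>0 drops 1)

13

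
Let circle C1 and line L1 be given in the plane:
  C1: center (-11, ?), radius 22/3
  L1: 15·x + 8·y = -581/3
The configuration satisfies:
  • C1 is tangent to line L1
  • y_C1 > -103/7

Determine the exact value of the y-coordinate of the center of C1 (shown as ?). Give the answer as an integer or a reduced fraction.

12

1. [C1‖L1]  y_C1² + (43/6)y_C1 − 230 = 0  ⇒  y_C1 = -115/6 or 12
2. given y_C1 > -103/7: keep 12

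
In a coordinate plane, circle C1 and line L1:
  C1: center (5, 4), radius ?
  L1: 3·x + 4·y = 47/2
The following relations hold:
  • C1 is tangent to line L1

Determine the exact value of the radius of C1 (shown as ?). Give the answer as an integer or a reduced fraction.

1. [C1‖L1]  r_C1² − 9/4 = 0  ⇒  r_C1 = 3/2 (r>0 drops 1)

3/2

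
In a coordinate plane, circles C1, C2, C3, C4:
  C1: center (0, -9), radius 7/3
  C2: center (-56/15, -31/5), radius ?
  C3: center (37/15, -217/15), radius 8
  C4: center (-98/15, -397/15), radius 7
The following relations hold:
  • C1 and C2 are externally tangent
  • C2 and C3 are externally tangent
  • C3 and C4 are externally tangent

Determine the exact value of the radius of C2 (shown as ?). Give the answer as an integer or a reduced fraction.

1. [ext C1·C2]  r_C2² + (14/3)r_C2 − 49/3 = 0  ⇒  r_C2 = 7/3 (r>0 drops 1)
2. [ext C2·C3]  r_C2² + 16r_C2 − 385/9 = 0  ⇒  r_C2 = 7/3 (r>0 drops 1)

7/3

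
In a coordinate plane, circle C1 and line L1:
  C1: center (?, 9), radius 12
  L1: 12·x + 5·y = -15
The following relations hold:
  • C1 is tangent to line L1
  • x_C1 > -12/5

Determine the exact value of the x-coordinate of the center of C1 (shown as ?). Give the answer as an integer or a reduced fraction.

1. [C1‖L1]  x_C1² + 10x_C1 − 144 = 0  ⇒  x_C1 = -18 or 8
2. given x_C1 > -12/5: keep 8

8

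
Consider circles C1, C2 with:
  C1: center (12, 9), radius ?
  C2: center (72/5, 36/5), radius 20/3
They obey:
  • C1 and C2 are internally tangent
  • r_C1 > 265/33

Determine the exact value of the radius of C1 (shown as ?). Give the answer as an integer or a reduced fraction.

1. [int C1,C2]  r_C1² − (40/3)r_C1 + 319/9 = 0  ⇒  r_C1 = 11/3 or 29/3
2. given r_C1 > 265/33: keep 29/3

29/3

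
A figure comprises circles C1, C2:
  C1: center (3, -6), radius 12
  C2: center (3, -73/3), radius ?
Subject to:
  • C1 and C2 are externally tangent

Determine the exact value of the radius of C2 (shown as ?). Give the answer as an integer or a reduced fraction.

19/3

1. [ext C1·C2]  r_C2² + 24r_C2 − 1729/9 = 0  ⇒  r_C2 = 19/3 (r>0 drops 1)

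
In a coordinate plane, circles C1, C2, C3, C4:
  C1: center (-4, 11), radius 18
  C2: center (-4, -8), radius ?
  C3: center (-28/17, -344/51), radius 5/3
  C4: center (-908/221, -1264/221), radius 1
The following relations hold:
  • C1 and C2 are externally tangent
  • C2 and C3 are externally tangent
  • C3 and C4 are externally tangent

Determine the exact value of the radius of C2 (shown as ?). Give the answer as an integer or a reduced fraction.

1

1. [ext C1·C2]  r_C2² + 36r_C2 − 37 = 0  ⇒  r_C2 = 1 (r>0 drops 1)
2. [ext C2·C3]  r_C2² + (10/3)r_C2 − 13/3 = 0  ⇒  r_C2 = 1 (r>0 drops 1)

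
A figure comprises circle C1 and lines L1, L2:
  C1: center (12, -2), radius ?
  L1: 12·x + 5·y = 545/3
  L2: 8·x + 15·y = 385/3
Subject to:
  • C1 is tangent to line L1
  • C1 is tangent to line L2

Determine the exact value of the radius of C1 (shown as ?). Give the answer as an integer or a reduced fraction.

1. [C1‖L1]  r_C1² − 121/9 = 0  ⇒  r_C1 = 11/3 (r>0 drops 1)
2. [C1‖L2]  r_C1² − 121/9 = 0  ⇒  r_C1 = 11/3 (r>0 drops 1)

11/3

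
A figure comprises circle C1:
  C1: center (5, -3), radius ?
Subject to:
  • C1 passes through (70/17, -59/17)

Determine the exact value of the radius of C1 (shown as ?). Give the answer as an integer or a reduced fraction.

1. [C1∋P]  r_C1² − 1 = 0  ⇒  r_C1 = 1 (r>0 drops 1)

1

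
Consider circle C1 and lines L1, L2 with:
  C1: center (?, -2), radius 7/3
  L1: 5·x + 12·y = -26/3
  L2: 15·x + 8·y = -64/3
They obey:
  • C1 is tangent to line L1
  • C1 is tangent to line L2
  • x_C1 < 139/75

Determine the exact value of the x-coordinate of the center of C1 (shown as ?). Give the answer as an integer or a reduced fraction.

-3

1. [C1‖L1]  x_C1² − (92/15)x_C1 − 137/5 = 0  ⇒  x_C1 = -3 or 137/15
2. [C1‖L2]  x_C1² + (32/45)x_C1 − 103/15 = 0  ⇒  x_C1 = -3 or 103/45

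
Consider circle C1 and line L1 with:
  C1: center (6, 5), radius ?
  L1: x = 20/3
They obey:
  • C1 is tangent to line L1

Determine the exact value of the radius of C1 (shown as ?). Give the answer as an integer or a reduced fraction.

1. [C1‖L1]  r_C1² − 4/9 = 0  ⇒  r_C1 = 2/3 (r>0 drops 1)

2/3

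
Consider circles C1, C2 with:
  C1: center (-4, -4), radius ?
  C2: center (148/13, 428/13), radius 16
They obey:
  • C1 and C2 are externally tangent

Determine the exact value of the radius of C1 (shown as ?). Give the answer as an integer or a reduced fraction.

1. [ext C1·C2]  r_C1² + 32r_C1 − 1344 = 0  ⇒  r_C1 = 24 (r>0 drops 1)

24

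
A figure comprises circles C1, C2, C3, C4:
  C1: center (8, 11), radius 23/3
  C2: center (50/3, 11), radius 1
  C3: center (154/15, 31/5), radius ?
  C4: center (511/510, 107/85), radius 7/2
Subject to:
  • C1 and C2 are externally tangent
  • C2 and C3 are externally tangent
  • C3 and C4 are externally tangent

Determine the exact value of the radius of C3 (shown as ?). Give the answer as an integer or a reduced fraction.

7

1. [ext C2·C3]  r_C3² + 2r_C3 − 63 = 0  ⇒  r_C3 = 7 (r>0 drops 1)
2. [ext C3·C4]  r_C3² + 7r_C3 − 98 = 0  ⇒  r_C3 = 7 (r>0 drops 1)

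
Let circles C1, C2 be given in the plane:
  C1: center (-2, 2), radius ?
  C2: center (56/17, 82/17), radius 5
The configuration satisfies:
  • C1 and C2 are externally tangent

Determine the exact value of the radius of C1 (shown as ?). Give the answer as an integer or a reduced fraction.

1. [ext C1·C2]  r_C1² + 10r_C1 − 11 = 0  ⇒  r_C1 = 1 (r>0 drops 1)

1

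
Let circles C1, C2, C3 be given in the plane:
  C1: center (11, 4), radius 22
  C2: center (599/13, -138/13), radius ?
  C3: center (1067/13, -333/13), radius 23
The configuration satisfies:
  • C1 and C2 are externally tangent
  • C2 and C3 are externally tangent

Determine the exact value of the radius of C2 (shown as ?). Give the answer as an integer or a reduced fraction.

1. [ext C1·C2]  r_C2² + 44r_C2 − 960 = 0  ⇒  r_C2 = 16 (r>0 drops 1)
2. [ext C2·C3]  r_C2² + 46r_C2 − 992 = 0  ⇒  r_C2 = 16 (r>0 drops 1)

16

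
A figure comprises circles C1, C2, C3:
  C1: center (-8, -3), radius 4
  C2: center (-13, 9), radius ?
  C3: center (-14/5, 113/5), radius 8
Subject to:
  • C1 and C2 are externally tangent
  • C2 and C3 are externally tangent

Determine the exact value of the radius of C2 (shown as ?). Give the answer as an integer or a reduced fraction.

9

1. [ext C1·C2]  r_C2² + 8r_C2 − 153 = 0  ⇒  r_C2 = 9 (r>0 drops 1)
2. [ext C2·C3]  r_C2² + 16r_C2 − 225 = 0  ⇒  r_C2 = 9 (r>0 drops 1)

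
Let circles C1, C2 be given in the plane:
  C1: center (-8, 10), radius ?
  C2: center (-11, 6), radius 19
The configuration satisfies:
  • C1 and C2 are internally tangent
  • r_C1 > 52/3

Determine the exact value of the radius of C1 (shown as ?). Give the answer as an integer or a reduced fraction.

1. [int C1,C2]  r_C1² − 38r_C1 + 336 = 0  ⇒  r_C1 = 14 or 24
2. given r_C1 > 52/3: keep 24

24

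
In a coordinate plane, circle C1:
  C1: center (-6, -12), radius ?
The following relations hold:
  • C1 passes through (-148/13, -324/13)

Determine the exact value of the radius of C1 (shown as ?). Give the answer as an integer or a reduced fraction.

14

1. [C1∋P]  r_C1² − 196 = 0  ⇒  r_C1 = 14 (r>0 drops 1)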